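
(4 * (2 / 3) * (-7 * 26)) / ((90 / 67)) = -48776 / 135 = -361.30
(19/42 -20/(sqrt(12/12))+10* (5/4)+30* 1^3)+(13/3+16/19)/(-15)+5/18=54787/2394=22.89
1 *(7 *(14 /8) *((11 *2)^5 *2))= 126263984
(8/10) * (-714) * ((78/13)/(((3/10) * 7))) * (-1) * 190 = 310080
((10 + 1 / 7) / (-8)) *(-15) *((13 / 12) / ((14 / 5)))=23075 / 3136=7.36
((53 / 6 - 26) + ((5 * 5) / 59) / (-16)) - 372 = -1102195 / 2832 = -389.19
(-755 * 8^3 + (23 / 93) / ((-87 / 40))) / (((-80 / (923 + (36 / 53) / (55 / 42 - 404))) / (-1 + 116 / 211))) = -6145826296060018775 / 3060632394378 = -2008024.98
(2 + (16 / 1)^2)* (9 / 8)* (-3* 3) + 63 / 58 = -302895 / 116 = -2611.16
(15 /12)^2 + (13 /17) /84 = 8977 /5712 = 1.57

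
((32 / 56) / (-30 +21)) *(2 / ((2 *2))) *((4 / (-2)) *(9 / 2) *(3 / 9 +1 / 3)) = 4 / 21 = 0.19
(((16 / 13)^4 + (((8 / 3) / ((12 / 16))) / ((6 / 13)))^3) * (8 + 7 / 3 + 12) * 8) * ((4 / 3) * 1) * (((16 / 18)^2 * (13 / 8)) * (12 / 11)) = 17721986394357760 / 115590011823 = 153317.63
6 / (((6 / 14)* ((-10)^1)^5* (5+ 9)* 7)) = -1 / 700000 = -0.00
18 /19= 0.95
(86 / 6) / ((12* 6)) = 43 / 216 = 0.20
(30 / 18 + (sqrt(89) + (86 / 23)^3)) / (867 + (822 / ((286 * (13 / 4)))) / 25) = 46475 * sqrt(89) / 40295469 + 91509414425 / 1470824913969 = 0.07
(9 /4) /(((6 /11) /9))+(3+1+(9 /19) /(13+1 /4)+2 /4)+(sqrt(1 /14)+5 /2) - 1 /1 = sqrt(14) /14+347703 /8056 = 43.43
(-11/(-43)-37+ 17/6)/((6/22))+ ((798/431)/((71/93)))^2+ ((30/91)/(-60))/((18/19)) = -15626787538907387/131911781742468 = -118.46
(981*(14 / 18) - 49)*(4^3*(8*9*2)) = 6580224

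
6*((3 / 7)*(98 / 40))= 63 / 10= 6.30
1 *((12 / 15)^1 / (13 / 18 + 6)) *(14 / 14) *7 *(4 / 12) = 168 / 605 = 0.28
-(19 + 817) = -836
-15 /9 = -5 /3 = -1.67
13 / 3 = 4.33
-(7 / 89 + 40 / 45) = -775 / 801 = -0.97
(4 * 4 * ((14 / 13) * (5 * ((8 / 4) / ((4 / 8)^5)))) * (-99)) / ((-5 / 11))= 15611904 / 13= 1200915.69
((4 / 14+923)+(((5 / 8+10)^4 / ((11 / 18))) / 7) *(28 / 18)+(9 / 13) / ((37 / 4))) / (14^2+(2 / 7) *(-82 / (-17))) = 3583239149415 / 127257608192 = 28.16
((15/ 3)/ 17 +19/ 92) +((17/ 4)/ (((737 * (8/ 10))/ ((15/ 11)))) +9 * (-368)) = -167950112655/ 50717392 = -3311.49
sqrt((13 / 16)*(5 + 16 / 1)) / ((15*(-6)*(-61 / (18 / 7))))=sqrt(273) / 8540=0.00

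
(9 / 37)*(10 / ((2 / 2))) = 90 / 37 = 2.43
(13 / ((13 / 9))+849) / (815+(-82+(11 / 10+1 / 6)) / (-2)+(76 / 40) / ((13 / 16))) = 66924 / 66901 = 1.00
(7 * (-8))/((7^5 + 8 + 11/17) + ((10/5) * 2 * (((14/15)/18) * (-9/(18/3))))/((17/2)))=-3060/918853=-0.00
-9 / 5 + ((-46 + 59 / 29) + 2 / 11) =-72706 / 1595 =-45.58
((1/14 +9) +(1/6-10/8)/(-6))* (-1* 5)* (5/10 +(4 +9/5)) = -291.44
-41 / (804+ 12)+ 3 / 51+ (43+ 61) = 104.01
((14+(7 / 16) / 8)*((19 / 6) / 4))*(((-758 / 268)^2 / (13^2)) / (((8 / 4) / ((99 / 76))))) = 8527535247 / 24859148288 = 0.34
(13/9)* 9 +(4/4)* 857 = 870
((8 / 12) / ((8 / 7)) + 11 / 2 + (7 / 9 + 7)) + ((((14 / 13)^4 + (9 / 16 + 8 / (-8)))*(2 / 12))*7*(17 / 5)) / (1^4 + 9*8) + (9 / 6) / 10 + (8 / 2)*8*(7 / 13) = 93946565341 / 3002332320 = 31.29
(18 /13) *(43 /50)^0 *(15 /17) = 270 /221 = 1.22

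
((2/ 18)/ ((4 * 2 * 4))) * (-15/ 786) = -5/ 75456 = -0.00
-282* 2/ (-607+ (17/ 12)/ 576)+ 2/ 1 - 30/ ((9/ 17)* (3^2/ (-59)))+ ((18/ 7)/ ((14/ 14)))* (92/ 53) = 15922946363948/ 42026994639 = 378.87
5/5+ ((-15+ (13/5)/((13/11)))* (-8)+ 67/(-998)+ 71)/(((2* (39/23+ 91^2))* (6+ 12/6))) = 15229573093/15209679680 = 1.00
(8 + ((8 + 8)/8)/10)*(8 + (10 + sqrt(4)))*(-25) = -4100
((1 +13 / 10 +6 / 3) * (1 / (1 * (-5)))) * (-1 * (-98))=-2107 / 25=-84.28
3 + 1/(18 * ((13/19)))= 721/234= 3.08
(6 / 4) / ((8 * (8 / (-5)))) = -15 / 128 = -0.12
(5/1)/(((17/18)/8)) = 720/17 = 42.35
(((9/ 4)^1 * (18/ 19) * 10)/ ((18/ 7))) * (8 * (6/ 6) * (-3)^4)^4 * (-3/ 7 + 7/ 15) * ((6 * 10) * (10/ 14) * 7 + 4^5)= 1400681069051904/ 19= 73720056265889.68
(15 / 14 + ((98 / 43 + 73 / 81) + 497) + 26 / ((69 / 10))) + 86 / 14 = 573282265 / 1121526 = 511.16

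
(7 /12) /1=7 /12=0.58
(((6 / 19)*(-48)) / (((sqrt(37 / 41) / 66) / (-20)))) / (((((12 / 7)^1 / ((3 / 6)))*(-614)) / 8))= -443520*sqrt(1517) / 215821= -80.04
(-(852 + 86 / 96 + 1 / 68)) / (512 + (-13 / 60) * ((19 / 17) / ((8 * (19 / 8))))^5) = -41520377125 / 24924575444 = -1.67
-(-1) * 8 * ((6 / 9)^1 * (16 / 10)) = 128 / 15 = 8.53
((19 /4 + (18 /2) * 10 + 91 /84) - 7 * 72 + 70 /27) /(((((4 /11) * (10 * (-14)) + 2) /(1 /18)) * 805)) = 240911 /420963480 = 0.00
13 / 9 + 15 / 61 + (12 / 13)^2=235888 / 92781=2.54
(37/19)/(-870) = -37/16530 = -0.00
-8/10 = -4/5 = -0.80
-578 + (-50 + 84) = -544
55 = 55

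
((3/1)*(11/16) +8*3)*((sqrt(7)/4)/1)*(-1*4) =-417*sqrt(7)/16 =-68.95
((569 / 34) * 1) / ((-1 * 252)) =-569 / 8568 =-0.07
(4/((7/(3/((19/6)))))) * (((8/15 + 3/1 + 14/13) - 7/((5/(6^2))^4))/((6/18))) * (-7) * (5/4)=267258.63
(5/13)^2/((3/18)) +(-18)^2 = 54906/169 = 324.89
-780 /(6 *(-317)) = 0.41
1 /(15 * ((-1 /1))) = -1 /15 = -0.07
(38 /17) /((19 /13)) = 26 /17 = 1.53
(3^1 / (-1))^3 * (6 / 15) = -54 / 5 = -10.80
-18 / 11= -1.64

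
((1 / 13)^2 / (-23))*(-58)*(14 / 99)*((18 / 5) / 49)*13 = 232 / 115115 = 0.00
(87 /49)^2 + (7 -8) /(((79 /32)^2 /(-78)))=239010801 /14984641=15.95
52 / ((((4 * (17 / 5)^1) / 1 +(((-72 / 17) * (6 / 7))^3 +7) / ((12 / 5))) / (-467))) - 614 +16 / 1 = 6507.68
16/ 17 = 0.94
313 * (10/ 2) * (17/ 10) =5321/ 2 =2660.50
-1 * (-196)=196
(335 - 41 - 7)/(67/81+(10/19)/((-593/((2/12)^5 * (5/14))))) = 176012893728/507285383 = 346.97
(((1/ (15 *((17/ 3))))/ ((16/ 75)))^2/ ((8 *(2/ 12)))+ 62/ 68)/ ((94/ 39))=10549461/ 27817984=0.38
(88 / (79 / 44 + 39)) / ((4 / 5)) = 968 / 359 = 2.70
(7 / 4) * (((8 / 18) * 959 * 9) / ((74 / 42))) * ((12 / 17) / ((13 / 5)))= 1034.41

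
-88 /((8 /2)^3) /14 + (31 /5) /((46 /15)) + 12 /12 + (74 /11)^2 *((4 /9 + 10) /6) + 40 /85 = 11756425169 /143068464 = 82.17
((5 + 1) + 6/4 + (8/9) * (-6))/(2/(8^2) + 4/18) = 624/73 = 8.55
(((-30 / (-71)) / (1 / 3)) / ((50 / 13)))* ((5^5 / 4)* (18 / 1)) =658125 / 142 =4634.68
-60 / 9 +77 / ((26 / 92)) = 10366 / 39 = 265.79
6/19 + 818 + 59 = 16669/19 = 877.32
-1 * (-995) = 995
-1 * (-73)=73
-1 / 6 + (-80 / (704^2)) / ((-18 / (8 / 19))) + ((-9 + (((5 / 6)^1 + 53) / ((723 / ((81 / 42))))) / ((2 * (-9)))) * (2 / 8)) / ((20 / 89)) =-45519458945 / 4467931776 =-10.19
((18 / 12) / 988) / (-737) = -3 / 1456312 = -0.00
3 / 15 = 1 / 5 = 0.20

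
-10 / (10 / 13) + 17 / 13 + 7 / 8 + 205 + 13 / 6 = 61261 / 312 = 196.35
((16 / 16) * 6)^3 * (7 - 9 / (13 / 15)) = -9504 / 13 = -731.08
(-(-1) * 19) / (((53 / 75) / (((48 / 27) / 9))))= 7600 / 1431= 5.31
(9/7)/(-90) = -1/70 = -0.01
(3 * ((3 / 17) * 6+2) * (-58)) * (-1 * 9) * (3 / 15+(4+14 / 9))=2343432 / 85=27569.79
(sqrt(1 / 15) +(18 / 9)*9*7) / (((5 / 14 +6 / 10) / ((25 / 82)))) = 175*sqrt(15) / 8241 +110250 / 2747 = 40.22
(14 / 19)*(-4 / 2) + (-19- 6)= -503 / 19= -26.47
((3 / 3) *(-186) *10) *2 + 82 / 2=-3679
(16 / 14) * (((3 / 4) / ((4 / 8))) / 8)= 3 / 14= 0.21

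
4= 4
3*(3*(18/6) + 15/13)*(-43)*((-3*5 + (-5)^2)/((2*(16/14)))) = -148995/26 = -5730.58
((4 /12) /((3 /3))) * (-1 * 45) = -15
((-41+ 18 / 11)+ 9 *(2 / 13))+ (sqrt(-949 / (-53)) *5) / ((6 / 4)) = -5431 / 143+ 10 *sqrt(50297) / 159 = -23.87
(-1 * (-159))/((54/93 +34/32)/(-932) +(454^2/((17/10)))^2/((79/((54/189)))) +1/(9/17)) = 105720740564544/35350333943130311713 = 0.00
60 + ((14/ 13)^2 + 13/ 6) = 64213/ 1014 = 63.33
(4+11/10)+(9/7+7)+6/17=16349/1190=13.74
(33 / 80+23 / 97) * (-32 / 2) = -5041 / 485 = -10.39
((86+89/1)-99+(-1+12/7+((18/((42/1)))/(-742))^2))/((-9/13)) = -8968137035/80932908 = -110.81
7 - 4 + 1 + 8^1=12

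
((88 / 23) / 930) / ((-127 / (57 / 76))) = -11 / 452755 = -0.00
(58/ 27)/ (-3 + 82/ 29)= -12.46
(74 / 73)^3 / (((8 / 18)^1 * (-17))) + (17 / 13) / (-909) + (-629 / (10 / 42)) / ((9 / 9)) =-1032327692931272 / 390746180565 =-2641.94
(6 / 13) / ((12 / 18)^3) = 81 / 52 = 1.56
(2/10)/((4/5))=1/4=0.25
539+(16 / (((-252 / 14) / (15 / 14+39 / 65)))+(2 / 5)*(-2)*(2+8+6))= 3673 / 7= 524.71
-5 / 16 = -0.31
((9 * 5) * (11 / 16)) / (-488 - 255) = -495 / 11888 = -0.04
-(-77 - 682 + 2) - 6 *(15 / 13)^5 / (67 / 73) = 18499003417 / 24876631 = 743.63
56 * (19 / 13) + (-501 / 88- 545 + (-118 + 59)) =-527.85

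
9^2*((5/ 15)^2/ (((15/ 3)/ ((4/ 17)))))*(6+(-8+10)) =288/ 85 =3.39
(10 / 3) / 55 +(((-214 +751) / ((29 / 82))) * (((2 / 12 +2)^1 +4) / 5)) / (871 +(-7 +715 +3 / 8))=75351502 / 60458475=1.25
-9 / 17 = -0.53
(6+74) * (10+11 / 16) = 855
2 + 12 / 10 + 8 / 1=11.20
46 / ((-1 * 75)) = -46 / 75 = -0.61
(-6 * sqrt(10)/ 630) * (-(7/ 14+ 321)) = 643 * sqrt(10)/ 210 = 9.68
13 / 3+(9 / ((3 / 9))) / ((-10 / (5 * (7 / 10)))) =-307 / 60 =-5.12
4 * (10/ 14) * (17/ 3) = 340/ 21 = 16.19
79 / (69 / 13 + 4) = 1027 / 121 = 8.49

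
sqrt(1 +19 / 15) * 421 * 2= 842 * sqrt(510) / 15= 1267.67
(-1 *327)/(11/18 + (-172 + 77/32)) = 94176/48667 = 1.94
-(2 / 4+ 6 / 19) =-31 / 38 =-0.82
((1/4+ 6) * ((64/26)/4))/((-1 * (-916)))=25/5954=0.00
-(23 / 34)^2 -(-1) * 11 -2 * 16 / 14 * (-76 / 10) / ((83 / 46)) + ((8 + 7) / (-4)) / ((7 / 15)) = 10187217 / 839545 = 12.13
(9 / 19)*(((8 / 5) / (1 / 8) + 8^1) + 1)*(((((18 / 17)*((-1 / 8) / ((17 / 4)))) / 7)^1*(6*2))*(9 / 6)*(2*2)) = -635688 / 192185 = -3.31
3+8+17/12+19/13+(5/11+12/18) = 25739/1716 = 15.00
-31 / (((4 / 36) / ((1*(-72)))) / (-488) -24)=9802944 / 7589375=1.29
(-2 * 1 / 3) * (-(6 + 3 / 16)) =33 / 8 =4.12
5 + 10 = 15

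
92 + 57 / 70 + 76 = 11817 / 70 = 168.81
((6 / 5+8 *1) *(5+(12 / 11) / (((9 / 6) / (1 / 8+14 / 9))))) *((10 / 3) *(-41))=-211232 / 27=-7823.41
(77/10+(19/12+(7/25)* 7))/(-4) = -3373/1200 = -2.81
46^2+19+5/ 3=2136.67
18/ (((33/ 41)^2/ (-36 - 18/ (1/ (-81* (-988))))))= -4843095480/ 121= -40025582.48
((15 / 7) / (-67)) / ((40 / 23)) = -69 / 3752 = -0.02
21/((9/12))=28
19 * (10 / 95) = 2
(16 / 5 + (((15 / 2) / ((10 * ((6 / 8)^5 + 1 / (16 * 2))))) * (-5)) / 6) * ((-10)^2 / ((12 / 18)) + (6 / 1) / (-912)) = 136794 / 1045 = 130.90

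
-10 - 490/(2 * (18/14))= -1805/9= -200.56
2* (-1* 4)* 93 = -744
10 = 10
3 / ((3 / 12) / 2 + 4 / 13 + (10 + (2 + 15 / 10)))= 104 / 483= 0.22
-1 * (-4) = 4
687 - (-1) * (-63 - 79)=545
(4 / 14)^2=4 / 49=0.08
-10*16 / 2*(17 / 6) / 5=-136 / 3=-45.33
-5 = -5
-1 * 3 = -3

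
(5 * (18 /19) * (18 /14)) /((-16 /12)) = -1215 /266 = -4.57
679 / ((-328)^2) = 679 / 107584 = 0.01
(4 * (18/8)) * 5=45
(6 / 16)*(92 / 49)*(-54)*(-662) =1233306 / 49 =25169.51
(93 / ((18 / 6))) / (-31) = -1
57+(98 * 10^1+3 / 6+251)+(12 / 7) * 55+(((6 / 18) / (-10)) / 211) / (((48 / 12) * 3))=735254813 / 531720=1382.79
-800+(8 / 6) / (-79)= -189604 / 237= -800.02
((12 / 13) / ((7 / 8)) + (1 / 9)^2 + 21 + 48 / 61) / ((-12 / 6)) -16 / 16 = -5587604 / 449631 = -12.43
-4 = -4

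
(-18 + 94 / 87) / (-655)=1472 / 56985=0.03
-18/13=-1.38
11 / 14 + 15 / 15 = 25 / 14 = 1.79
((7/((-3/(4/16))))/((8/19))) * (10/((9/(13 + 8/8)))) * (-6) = 4655/36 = 129.31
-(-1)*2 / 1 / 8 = 1 / 4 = 0.25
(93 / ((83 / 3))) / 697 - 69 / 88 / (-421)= 14328111 / 2143263848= 0.01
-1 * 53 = -53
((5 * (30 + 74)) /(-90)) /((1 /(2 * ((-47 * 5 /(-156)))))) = -470 /27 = -17.41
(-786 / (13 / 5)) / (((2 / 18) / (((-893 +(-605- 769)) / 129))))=26727930 / 559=47813.83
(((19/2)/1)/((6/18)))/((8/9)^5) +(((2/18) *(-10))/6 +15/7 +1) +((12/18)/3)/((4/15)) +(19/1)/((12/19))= 1055712733/12386304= 85.23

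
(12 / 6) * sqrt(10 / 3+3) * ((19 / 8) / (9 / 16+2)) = 76 * sqrt(57) / 123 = 4.66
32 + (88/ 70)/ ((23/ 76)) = 36.15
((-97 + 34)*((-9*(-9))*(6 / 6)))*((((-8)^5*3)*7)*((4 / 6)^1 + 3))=12875563008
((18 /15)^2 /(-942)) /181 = -0.00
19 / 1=19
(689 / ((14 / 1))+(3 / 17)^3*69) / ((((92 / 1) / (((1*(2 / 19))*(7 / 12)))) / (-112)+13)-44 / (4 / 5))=-0.90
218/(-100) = -109/50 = -2.18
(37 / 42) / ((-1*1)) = -0.88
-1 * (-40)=40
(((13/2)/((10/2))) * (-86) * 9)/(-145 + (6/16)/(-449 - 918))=55019016/7928615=6.94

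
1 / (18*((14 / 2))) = 0.01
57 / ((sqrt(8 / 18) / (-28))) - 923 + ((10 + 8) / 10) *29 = -16324 / 5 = -3264.80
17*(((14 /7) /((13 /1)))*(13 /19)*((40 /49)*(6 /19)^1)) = 8160 /17689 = 0.46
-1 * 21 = -21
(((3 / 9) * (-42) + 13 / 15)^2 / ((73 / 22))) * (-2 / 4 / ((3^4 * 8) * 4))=-426899 / 42573600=-0.01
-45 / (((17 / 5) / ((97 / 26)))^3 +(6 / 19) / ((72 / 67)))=-42.83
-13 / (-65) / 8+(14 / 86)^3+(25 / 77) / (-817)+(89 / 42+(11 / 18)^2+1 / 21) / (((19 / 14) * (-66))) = 57358423 / 102783469320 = 0.00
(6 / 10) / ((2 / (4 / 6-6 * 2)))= -17 / 5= -3.40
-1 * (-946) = 946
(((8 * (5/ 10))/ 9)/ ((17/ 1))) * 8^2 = 256/ 153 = 1.67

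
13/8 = 1.62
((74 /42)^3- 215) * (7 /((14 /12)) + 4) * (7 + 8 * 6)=-1067254100 /9261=-115241.78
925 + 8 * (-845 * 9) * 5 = -303275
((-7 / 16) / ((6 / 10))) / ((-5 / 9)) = 21 / 16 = 1.31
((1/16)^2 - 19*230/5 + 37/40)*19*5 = -21233089/256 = -82941.75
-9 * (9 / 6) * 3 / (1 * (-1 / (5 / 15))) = 27 / 2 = 13.50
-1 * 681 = -681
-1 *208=-208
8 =8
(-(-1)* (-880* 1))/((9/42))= -4106.67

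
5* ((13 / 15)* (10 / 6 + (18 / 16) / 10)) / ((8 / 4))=5551 / 1440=3.85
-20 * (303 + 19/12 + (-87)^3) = 39491905/3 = 13163968.33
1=1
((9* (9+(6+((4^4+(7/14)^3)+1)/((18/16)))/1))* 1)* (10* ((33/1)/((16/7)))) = 316470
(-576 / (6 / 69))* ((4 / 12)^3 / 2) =-368 / 3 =-122.67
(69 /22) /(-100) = -69 /2200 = -0.03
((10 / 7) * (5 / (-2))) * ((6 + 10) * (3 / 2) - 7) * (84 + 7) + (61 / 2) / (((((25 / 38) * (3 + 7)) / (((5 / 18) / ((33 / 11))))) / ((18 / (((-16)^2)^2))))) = -54312958841 / 9830400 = -5525.00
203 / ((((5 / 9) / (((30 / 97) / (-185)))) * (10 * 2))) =-5481 / 179450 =-0.03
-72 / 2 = -36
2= 2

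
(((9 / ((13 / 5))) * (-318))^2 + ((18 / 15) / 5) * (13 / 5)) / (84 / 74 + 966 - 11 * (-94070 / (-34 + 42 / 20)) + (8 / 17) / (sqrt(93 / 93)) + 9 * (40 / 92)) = -1789842157617221 / 46480327027875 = -38.51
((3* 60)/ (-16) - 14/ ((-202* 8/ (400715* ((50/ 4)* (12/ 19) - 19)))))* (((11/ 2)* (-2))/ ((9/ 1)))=6512316415/ 138168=47133.32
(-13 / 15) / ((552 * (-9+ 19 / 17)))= 221 / 1109520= 0.00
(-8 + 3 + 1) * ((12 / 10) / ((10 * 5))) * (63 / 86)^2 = -11907 / 231125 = -0.05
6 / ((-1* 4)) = -3 / 2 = -1.50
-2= -2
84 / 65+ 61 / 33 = 6737 / 2145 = 3.14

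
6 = 6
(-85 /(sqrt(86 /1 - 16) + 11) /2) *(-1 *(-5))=-275 /6 + 25 *sqrt(70) /6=-10.97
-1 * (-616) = 616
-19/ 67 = -0.28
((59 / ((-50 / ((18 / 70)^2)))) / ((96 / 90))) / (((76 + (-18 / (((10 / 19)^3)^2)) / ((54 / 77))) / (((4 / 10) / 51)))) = 1433700 / 2827645853221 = 0.00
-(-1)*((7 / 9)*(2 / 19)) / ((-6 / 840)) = -1960 / 171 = -11.46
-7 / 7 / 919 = -0.00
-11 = -11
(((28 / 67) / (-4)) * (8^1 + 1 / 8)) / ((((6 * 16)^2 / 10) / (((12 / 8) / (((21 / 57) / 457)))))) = -2821975 / 1646592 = -1.71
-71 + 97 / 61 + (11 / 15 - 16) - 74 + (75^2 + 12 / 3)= 5005346 / 915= 5470.32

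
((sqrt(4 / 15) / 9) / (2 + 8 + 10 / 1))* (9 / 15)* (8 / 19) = 4* sqrt(15) / 21375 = 0.00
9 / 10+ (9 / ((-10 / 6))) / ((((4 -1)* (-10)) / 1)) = 27 / 25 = 1.08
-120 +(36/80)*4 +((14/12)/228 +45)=-500653/6840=-73.19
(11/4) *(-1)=-2.75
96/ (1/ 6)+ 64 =640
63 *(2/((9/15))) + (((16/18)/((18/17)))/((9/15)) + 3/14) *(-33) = 177761/1134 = 156.76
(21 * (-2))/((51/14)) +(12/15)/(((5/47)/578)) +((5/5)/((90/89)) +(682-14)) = 38280749/7650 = 5004.02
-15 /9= -5 /3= -1.67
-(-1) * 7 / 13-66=-851 / 13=-65.46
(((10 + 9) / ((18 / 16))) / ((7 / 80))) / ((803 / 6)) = 24320 / 16863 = 1.44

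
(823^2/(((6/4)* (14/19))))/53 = 12869251/1113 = 11562.67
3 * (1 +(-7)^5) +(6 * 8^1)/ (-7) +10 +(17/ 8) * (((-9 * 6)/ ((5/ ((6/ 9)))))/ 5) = -17646271/ 350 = -50417.92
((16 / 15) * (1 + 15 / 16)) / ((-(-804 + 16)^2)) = -31 / 9314160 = -0.00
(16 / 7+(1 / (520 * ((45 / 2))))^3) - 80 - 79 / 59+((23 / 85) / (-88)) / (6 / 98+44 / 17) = -1269488769303150548599 / 16058414184813000000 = -79.05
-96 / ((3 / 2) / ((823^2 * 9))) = -390141504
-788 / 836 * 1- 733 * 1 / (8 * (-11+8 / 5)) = 691913 / 78584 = 8.80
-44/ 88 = -1/ 2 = -0.50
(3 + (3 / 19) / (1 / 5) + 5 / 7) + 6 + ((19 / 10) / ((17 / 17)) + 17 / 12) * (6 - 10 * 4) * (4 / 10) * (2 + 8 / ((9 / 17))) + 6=-755.32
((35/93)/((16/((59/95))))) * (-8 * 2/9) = -413/15903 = -0.03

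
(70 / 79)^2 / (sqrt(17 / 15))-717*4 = -2868+4900*sqrt(255) / 106097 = -2867.26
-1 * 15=-15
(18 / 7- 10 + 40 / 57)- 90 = -38594 / 399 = -96.73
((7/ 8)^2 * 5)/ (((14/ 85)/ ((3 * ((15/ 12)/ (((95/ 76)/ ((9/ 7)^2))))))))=103275/ 896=115.26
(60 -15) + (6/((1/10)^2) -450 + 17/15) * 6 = 4759/5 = 951.80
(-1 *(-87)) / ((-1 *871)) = -87 / 871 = -0.10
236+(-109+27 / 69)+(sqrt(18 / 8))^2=129.64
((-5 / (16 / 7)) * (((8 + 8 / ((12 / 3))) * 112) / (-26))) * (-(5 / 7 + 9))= -11900 / 13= -915.38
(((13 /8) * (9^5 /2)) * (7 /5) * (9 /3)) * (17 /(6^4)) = 3383289 /1280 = 2643.19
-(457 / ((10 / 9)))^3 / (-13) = 69578670897 / 13000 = 5352205.45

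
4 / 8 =1 / 2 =0.50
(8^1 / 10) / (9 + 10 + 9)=1 / 35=0.03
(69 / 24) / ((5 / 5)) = 23 / 8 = 2.88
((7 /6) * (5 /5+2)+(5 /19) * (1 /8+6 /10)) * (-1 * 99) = -365.39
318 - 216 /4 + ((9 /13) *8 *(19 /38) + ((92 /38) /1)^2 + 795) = 5010391 /4693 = 1067.63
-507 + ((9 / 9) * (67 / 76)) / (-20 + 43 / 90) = -33853377 / 66766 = -507.05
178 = 178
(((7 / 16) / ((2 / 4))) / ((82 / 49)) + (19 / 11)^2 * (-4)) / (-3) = 905761 / 238128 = 3.80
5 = 5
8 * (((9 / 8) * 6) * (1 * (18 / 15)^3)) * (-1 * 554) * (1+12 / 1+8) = -135698976 / 125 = -1085591.81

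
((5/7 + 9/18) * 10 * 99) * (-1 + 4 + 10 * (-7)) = -563805/7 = -80543.57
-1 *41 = -41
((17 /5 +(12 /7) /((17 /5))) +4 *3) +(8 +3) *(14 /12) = 102593 /3570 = 28.74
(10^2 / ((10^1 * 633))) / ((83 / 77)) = 770 / 52539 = 0.01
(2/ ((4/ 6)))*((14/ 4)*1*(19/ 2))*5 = 498.75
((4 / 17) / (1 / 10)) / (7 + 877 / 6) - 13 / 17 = -11707 / 15623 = -0.75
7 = 7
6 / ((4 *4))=3 / 8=0.38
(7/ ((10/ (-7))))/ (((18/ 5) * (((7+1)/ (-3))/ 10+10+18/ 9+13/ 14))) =-0.11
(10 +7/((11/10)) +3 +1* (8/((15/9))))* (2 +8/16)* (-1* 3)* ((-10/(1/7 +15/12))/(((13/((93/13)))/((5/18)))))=4806550/24167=198.89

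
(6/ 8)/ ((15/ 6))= 3/ 10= 0.30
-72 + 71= -1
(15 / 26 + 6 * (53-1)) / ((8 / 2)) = 78.14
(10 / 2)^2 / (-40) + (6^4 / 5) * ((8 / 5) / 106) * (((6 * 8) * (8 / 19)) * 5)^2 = 6115199567 / 153064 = 39951.91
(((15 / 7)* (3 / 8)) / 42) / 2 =15 / 1568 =0.01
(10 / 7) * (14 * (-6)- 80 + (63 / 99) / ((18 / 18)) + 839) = 74320 / 77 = 965.19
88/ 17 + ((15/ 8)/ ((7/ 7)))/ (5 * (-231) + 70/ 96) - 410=-76259748/ 188377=-404.83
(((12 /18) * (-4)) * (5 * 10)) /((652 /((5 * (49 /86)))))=-12250 /21027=-0.58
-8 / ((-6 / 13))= 52 / 3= 17.33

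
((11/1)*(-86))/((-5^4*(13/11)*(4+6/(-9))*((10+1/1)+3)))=0.03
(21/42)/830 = 1/1660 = 0.00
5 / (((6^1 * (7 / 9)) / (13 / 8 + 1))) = 45 / 16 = 2.81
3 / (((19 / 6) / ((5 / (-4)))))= -45 / 38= -1.18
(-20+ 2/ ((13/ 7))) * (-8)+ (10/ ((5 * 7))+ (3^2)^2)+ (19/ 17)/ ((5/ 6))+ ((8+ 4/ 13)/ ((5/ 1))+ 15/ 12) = 7330399/ 30940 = 236.92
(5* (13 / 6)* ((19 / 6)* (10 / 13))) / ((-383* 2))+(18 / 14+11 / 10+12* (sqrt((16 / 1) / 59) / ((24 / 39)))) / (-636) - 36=-1843479413 / 51153480 - 13* sqrt(59) / 6254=-36.05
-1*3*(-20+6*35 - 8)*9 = -4914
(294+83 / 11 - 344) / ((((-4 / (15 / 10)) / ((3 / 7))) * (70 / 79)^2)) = 26230923 / 3018400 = 8.69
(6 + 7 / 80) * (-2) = -487 / 40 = -12.18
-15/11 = -1.36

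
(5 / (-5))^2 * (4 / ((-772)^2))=1 / 148996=0.00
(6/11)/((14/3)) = 9/77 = 0.12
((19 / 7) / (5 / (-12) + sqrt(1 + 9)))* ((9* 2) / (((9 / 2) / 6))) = 5472 / 1981 + 65664* sqrt(10) / 9905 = 23.73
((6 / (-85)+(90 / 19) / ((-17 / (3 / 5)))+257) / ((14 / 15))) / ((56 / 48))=3732039 / 15827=235.80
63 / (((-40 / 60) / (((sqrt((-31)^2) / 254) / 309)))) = -1953 / 52324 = -0.04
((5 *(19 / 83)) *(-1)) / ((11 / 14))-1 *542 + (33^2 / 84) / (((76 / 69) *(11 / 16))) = -63912507 / 121429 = -526.34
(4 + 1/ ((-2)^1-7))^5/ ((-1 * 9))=-52521875/ 531441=-98.83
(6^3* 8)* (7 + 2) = 15552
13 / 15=0.87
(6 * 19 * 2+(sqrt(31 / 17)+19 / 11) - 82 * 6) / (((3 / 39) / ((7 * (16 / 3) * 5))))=-21002800 / 33+7280 * sqrt(527) / 51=-633171.56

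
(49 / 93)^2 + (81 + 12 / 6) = 720268 / 8649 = 83.28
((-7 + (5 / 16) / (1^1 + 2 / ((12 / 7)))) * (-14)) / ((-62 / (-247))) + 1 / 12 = 9179 / 24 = 382.46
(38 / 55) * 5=38 / 11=3.45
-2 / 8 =-1 / 4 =-0.25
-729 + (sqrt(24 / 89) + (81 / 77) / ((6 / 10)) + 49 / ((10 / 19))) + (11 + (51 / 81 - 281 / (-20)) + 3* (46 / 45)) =-604.88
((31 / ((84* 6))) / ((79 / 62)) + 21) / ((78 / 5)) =161165 / 119448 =1.35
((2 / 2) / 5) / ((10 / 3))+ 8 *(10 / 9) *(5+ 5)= 40027 / 450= 88.95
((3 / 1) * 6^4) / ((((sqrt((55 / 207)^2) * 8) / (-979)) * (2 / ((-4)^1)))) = 17907156 / 5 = 3581431.20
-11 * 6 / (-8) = 33 / 4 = 8.25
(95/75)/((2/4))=2.53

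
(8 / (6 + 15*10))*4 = 8 / 39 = 0.21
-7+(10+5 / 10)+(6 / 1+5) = 29 / 2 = 14.50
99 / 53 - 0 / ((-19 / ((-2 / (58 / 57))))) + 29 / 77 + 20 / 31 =365580 / 126511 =2.89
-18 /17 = -1.06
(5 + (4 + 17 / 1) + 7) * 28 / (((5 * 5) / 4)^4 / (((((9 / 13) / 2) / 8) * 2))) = 266112 / 5078125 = 0.05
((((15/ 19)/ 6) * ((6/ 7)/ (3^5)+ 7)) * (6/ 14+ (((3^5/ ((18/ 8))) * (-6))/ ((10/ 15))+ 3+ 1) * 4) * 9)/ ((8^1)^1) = -4013.68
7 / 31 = 0.23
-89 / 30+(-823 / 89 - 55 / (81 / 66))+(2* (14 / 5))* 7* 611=574176937 / 24030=23894.17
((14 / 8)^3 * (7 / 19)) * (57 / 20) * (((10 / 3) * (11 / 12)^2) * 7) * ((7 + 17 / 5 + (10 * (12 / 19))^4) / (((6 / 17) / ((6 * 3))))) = 9019633088061827 / 1000865280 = 9011835.33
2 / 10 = 1 / 5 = 0.20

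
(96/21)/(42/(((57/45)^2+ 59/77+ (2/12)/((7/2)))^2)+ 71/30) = 1685144264640/3519785841173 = 0.48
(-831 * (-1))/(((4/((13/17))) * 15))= 3601/340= 10.59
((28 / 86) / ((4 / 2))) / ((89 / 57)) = 399 / 3827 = 0.10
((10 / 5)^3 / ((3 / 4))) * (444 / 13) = 4736 / 13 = 364.31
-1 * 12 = -12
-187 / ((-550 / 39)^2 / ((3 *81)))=-6283251 / 27500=-228.48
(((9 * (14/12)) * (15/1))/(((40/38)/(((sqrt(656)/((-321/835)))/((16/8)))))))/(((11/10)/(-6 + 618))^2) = -3119623794000 * sqrt(41)/12947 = -1542854617.06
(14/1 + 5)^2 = 361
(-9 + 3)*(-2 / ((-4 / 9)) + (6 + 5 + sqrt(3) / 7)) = -93 - 6*sqrt(3) / 7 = -94.48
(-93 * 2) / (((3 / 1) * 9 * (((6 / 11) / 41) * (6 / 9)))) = -13981 / 18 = -776.72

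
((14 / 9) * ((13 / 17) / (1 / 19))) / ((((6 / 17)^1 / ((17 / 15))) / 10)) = 58786 / 81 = 725.75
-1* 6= -6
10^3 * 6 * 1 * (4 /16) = 1500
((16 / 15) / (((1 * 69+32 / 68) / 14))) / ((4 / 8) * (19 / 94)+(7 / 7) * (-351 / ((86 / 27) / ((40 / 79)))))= -2431925888 / 630104427555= -0.00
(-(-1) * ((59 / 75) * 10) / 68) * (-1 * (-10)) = 59 / 51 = 1.16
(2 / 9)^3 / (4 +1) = 8 / 3645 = 0.00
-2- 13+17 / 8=-103 / 8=-12.88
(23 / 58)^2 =529 / 3364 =0.16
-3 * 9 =-27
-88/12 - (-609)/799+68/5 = 84241/11985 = 7.03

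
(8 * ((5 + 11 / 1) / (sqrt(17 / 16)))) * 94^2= 4524032 * sqrt(17) / 17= 1097238.93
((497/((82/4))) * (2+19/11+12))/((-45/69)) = -3955126/6765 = -584.65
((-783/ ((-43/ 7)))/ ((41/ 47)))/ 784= 36801/ 197456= 0.19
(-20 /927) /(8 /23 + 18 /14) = -3220 /243801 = -0.01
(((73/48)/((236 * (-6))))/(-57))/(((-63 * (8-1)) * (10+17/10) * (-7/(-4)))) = -365/174908876688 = -0.00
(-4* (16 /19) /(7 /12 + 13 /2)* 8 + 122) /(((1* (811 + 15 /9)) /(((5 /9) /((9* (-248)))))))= -95443 /2636462952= -0.00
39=39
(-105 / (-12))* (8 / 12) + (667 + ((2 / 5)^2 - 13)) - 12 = 97199 / 150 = 647.99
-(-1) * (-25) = -25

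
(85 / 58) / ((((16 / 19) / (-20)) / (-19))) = 153425 / 232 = 661.31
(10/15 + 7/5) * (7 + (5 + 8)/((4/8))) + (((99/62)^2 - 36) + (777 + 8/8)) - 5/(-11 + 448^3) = 1404572572358569/1728173622820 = 812.75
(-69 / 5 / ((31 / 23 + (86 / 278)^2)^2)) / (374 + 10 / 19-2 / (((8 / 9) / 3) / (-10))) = -0.01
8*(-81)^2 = 52488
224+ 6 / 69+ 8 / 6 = 15554 / 69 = 225.42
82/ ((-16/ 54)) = -1107/ 4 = -276.75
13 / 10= 1.30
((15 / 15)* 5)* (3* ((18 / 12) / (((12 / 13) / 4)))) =195 / 2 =97.50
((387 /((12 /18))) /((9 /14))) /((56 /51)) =6579 /8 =822.38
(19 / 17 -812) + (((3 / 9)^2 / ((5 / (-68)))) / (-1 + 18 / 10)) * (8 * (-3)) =-39043 / 51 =-765.55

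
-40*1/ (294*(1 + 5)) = -10/ 441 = -0.02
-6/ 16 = -3/ 8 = -0.38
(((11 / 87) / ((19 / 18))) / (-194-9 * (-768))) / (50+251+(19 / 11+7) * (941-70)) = 363 / 160885273943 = 0.00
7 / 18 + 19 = 349 / 18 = 19.39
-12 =-12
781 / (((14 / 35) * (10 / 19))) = 14839 / 4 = 3709.75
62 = 62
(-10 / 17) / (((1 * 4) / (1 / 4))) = -5 / 136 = -0.04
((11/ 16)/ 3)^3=1331/ 110592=0.01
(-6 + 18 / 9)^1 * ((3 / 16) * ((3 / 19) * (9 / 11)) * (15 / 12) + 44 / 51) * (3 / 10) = -1.07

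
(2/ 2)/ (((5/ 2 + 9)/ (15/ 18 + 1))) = 11/ 69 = 0.16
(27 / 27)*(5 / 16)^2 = 25 / 256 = 0.10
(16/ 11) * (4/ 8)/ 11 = 8/ 121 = 0.07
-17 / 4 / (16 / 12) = -51 / 16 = -3.19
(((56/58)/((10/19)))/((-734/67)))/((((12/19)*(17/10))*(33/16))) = -1354472/17912169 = -0.08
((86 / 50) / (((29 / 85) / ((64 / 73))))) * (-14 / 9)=-654976 / 95265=-6.88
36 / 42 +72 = 510 / 7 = 72.86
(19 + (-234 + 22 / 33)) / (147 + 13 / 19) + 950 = 7984883 / 8418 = 948.55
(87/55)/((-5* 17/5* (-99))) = 29/30855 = 0.00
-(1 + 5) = -6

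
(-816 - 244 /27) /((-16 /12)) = 5569 /9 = 618.78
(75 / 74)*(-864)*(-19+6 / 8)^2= -10791225 / 37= -291654.73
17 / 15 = 1.13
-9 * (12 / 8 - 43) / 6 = 249 / 4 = 62.25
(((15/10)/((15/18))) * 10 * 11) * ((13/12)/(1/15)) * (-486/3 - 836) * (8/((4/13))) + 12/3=-83487686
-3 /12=-1 /4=-0.25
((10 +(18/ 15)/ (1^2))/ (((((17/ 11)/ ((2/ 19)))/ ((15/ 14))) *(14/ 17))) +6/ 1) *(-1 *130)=-120900/ 133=-909.02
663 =663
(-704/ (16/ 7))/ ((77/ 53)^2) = -11236/ 77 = -145.92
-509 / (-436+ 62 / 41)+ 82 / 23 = 1940735 / 409722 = 4.74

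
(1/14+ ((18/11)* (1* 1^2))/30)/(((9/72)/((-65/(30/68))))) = -171496/1155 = -148.48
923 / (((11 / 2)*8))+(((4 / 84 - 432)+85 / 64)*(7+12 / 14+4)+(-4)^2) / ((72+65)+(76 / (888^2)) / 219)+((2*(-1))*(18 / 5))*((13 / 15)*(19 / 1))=-21476942458227959 / 159400394957650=-134.74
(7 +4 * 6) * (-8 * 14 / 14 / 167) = -1.49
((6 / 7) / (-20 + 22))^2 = 9 / 49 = 0.18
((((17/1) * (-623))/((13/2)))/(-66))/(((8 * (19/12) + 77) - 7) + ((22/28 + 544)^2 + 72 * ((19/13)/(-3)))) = 2075836/24959415877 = 0.00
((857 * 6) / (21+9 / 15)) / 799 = 4285 / 14382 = 0.30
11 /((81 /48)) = 176 /27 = 6.52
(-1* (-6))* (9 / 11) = 54 / 11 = 4.91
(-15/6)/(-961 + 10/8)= 10/3839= 0.00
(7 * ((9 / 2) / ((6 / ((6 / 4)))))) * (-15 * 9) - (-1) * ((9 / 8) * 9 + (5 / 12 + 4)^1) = -12583 / 12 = -1048.58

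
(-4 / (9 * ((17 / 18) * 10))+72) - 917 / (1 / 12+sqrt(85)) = 75789064 / 1040315 - 132048 * sqrt(85) / 12239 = -26.62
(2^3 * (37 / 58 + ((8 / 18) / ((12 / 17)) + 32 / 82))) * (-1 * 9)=-425764 / 3567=-119.36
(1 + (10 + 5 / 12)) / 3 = 3.81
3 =3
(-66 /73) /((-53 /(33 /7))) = 2178 /27083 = 0.08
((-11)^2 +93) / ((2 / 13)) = 1391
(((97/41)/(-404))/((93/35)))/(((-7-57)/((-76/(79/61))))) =-3934805/1947131328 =-0.00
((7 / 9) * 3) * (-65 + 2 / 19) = -2877 / 19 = -151.42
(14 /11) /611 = 14 /6721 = 0.00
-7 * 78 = -546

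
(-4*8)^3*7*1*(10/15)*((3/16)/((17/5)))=-143360/17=-8432.94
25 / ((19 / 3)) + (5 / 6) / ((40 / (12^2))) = 132 / 19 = 6.95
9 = 9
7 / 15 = 0.47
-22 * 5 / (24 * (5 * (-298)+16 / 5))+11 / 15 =328471 / 446040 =0.74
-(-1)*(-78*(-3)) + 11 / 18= 4223 / 18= 234.61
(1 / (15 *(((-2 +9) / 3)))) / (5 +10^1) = 1 / 525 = 0.00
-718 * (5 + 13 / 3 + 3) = -26566 / 3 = -8855.33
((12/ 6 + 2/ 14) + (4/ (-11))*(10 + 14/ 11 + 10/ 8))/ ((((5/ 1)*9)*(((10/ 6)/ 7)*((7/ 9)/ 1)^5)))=-40192686/ 50841175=-0.79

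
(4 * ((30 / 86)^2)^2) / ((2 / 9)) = 911250 / 3418801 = 0.27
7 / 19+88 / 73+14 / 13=47797 / 18031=2.65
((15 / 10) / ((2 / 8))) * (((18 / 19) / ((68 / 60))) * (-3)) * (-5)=24300 / 323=75.23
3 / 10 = 0.30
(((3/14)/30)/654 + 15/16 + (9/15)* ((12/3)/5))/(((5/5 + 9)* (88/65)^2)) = 219340537/2836162560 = 0.08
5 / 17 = 0.29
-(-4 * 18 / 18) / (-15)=-4 / 15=-0.27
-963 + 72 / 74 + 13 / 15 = -533444 / 555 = -961.16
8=8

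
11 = 11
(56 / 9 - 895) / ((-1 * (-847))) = -7999 / 7623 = -1.05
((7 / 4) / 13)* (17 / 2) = 119 / 104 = 1.14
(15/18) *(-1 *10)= -25/3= -8.33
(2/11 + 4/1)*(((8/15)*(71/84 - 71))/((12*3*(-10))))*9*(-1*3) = -135539/11550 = -11.73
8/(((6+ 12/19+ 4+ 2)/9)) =57/10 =5.70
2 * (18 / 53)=36 / 53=0.68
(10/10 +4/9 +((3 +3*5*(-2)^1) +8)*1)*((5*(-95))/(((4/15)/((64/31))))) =6004000/93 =64559.14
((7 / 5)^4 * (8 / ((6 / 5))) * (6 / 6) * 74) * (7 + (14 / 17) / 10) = 427838992 / 31875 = 13422.40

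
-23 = -23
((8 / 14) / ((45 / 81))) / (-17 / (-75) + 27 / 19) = 2565 / 4109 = 0.62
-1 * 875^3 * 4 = -2679687500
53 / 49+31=1572 / 49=32.08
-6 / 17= -0.35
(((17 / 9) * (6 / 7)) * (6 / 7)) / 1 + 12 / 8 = 283 / 98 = 2.89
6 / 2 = 3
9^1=9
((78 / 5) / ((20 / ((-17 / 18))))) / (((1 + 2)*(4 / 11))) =-2431 / 3600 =-0.68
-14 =-14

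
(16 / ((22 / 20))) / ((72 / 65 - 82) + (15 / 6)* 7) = -0.23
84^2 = 7056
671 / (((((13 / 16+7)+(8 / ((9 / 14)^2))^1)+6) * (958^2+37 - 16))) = 79056 / 3586787215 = 0.00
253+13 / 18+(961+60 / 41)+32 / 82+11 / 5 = 4497283 / 3690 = 1218.78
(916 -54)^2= 743044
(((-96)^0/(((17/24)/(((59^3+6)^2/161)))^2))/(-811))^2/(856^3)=45376662873289334763.55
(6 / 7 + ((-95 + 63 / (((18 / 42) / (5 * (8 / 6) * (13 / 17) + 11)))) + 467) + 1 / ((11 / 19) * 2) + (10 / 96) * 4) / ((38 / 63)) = 6797139 / 1496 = 4543.54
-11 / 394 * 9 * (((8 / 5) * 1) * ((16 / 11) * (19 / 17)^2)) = -207936 / 284665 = -0.73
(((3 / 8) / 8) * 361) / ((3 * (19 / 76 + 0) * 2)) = 361 / 32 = 11.28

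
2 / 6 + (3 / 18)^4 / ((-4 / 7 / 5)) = 1693 / 5184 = 0.33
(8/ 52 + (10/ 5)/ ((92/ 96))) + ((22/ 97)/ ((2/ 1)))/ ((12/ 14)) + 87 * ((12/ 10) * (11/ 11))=92902211/ 870090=106.77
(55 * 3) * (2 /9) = 110 /3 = 36.67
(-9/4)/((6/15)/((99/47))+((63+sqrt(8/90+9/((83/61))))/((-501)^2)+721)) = -0.00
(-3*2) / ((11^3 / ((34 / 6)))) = -34 / 1331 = -0.03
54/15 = 3.60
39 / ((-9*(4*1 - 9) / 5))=13 / 3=4.33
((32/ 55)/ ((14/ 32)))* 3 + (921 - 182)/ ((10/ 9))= 515199/ 770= 669.09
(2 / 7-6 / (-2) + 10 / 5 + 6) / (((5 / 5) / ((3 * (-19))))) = -4503 / 7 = -643.29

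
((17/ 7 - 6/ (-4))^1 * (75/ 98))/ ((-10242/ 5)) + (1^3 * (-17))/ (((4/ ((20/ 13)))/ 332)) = -132182795135/ 60892104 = -2170.77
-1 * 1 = -1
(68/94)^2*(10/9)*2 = 23120/19881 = 1.16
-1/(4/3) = -3/4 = -0.75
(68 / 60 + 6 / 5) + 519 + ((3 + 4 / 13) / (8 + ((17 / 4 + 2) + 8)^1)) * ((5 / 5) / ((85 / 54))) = 153839444 / 295035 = 521.43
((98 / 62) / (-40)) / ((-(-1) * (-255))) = 49 / 316200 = 0.00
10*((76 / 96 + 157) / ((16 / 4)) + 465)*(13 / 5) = 629551 / 48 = 13115.65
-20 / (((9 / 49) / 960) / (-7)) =2195200 / 3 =731733.33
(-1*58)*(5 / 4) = -145 / 2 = -72.50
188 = 188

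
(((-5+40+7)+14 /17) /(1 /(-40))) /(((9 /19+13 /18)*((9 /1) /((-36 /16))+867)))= -9959040 /6000439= -1.66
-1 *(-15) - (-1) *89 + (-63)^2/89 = 13225/89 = 148.60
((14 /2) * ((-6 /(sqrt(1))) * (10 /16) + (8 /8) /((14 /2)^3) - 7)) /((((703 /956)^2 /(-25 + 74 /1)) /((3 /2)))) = -5053494870 /494209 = -10225.42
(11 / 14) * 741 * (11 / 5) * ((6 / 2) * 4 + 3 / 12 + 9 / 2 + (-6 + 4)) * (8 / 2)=5289999 / 70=75571.41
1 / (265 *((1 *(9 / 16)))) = 16 / 2385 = 0.01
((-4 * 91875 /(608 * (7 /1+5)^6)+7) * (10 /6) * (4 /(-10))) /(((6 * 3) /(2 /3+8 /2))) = -1.21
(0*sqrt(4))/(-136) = 0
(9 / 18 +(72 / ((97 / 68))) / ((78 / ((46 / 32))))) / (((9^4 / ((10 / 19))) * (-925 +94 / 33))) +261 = 416173288069118 / 1594533671523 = 261.00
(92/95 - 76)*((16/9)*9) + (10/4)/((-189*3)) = -129330907/107730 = -1200.51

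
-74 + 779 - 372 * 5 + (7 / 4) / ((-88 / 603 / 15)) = -469875 / 352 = -1334.87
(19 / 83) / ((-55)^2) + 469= 117754194 / 251075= 469.00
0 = 0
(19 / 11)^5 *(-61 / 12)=-151042039 / 1932612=-78.15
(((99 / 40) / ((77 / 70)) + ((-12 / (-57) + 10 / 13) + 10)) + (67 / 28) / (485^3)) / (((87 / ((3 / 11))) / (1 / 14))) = 5219177600837 / 1761849970380500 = 0.00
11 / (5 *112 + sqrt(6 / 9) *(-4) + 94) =11 *sqrt(6) / 320779 + 10791 / 641558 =0.02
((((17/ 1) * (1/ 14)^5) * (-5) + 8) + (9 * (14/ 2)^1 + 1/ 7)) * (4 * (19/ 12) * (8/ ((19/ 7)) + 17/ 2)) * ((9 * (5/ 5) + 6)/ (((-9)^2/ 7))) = 27740131975/ 4148928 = 6686.10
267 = 267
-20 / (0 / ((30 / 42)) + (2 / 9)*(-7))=90 / 7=12.86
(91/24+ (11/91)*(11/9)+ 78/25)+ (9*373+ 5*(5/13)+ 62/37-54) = 20082756647/6060600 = 3313.66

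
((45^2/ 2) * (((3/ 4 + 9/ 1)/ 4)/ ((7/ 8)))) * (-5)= -394875/ 28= -14102.68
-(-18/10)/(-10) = -0.18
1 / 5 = 0.20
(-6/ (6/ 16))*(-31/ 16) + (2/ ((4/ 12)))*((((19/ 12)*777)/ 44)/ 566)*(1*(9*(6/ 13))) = 10434913/ 323752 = 32.23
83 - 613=-530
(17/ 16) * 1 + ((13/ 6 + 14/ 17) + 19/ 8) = 6.43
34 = 34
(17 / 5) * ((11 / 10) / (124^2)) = 187 / 768800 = 0.00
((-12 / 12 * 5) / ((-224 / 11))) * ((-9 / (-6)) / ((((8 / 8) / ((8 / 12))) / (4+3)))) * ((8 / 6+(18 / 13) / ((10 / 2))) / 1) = 1727 / 624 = 2.77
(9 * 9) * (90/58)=3645/29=125.69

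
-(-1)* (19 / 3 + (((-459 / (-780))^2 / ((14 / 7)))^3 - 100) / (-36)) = 810582168530193071 / 88967743488000000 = 9.11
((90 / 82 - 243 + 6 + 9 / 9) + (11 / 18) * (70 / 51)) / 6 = -2202422 / 56457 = -39.01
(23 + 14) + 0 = 37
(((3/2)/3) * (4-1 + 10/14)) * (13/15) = 169/105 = 1.61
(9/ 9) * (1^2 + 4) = 5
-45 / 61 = -0.74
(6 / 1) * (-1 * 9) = -54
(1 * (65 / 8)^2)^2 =17850625 / 4096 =4358.06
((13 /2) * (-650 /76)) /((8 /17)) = -71825 /608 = -118.13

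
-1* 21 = -21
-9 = -9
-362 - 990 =-1352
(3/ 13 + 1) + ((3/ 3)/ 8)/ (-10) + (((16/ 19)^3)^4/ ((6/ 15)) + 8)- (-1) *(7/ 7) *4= 31158275131850220867/ 2301847515828807440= 13.54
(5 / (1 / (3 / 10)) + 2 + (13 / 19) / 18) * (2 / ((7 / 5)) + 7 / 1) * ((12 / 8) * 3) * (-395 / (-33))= 1281775 / 798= 1606.23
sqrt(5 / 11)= sqrt(55) / 11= 0.67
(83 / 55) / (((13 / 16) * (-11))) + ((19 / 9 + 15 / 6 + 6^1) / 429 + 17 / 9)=741023 / 424710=1.74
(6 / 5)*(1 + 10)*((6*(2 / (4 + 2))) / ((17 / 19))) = 2508 / 85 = 29.51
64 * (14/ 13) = 896/ 13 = 68.92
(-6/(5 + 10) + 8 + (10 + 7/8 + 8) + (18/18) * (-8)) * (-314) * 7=-812161/20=-40608.05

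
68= 68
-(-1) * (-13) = -13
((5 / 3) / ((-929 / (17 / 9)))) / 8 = -85 / 200664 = -0.00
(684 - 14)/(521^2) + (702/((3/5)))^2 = 371575585570/271441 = 1368900.00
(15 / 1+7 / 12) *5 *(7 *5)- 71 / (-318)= 578189 / 212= 2727.31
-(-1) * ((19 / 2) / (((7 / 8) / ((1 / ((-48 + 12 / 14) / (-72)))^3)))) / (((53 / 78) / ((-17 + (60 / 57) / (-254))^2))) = 44475272273263104 / 2702246611625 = 16458.63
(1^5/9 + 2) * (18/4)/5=19/10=1.90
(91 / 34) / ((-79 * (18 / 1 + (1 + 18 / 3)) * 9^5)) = -91 / 3965140350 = -0.00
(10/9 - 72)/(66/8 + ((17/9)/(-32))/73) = -1490368/173431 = -8.59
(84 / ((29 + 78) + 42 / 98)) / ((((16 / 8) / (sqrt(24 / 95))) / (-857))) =-125979 * sqrt(570) / 17860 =-168.40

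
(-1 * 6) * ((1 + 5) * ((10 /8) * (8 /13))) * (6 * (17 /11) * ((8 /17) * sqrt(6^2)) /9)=-11520 /143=-80.56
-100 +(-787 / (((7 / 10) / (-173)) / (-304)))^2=171312415312916700 / 49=3496171741079932.65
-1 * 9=-9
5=5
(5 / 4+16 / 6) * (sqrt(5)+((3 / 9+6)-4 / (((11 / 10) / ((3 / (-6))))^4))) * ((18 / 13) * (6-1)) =705 * sqrt(5) / 26+63609565 / 380666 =227.73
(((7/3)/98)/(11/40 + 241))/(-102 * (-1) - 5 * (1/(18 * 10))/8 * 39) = 640/660639903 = 0.00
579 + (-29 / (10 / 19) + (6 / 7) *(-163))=26893 / 70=384.19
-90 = -90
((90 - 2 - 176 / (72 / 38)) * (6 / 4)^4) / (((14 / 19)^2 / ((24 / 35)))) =-107217 / 3430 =-31.26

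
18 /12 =3 /2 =1.50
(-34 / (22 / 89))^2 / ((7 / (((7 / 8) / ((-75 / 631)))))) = -1444465639 / 72600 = -19896.22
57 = 57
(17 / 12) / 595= 1 / 420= 0.00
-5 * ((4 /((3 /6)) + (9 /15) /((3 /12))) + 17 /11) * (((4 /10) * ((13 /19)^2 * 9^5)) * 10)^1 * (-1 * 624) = 16364743492032 /3971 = 4121063583.99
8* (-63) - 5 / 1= -509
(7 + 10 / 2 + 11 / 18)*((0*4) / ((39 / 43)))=0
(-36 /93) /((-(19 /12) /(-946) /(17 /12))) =-192984 /589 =-327.65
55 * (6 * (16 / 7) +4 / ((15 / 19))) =21692 / 21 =1032.95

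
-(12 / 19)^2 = -144 / 361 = -0.40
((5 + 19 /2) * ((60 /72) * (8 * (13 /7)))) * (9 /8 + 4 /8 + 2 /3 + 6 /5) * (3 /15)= 157963 /1260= 125.37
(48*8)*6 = 2304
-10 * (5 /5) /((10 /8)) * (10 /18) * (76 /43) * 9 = -3040 /43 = -70.70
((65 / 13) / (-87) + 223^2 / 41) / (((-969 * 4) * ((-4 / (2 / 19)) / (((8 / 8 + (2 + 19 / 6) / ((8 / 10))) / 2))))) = 387196511 / 12609031104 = 0.03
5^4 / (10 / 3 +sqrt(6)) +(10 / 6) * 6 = 9605 / 23-5625 * sqrt(6) / 46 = 118.08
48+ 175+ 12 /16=895 /4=223.75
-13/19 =-0.68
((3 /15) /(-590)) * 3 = -3 /2950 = -0.00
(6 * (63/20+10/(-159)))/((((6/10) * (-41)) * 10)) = -9817/130380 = -0.08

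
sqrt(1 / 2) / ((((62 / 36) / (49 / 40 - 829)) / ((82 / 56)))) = -12217959 * sqrt(2) / 34720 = -497.66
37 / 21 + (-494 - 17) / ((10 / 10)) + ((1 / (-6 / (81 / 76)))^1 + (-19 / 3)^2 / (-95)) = -24411041 / 47880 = -509.84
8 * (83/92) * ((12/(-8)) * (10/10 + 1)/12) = -1.80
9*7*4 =252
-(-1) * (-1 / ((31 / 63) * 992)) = -63 / 30752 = -0.00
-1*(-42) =42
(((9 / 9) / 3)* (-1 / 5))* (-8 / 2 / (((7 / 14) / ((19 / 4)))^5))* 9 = 7428297 / 40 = 185707.42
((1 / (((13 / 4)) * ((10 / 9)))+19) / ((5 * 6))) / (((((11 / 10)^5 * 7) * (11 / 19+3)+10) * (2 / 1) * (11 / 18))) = 35710500 / 3419854867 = 0.01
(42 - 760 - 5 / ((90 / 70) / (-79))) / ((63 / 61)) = -225517 / 567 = -397.74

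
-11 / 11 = -1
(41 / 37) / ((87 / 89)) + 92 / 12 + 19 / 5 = 12.60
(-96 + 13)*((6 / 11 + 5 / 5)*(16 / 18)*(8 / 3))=-90304 / 297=-304.05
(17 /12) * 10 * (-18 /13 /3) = -85 /13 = -6.54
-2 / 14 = -1 / 7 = -0.14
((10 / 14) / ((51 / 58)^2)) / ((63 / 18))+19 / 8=2690651 / 1019592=2.64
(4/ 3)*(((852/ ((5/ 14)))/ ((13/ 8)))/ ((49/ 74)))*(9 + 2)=14795264/ 455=32517.06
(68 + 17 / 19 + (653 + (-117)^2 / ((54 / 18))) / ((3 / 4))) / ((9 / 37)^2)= 548069567 / 4617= 118706.86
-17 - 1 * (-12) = -5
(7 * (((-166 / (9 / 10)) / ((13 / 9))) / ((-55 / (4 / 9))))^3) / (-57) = -0.13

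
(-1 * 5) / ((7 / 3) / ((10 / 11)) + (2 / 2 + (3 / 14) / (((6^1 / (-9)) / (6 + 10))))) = 1050 / 331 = 3.17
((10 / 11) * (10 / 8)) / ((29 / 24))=300 / 319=0.94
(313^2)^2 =9597924961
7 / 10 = 0.70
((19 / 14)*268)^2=6482116 / 49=132288.08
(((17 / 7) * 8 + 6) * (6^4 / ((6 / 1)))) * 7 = 38448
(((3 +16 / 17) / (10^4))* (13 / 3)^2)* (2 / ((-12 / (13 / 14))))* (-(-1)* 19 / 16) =-2796781 / 2056320000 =-0.00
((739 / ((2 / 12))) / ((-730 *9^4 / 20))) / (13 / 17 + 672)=-50252 / 1825928487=-0.00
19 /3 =6.33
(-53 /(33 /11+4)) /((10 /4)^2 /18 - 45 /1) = 3816 /22505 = 0.17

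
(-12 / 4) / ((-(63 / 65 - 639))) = -0.00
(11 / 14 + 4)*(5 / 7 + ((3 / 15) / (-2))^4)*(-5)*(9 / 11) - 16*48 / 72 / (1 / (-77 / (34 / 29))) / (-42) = -10115707813 / 329868000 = -30.67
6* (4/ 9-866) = -15580/ 3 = -5193.33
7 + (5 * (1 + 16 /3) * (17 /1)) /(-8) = -1447 /24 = -60.29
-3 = -3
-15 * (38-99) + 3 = 918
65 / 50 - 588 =-5867 / 10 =-586.70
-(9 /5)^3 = -729 /125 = -5.83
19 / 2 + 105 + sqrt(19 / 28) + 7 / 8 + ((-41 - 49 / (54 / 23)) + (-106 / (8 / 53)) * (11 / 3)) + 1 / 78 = -7080089 / 2808 + sqrt(133) / 14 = -2520.58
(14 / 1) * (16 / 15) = 224 / 15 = 14.93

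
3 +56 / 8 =10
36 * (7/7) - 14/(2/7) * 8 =-356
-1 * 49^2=-2401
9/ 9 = 1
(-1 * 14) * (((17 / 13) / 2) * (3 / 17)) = -21 / 13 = -1.62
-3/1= -3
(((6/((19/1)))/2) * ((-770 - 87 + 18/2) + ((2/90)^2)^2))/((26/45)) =-267486923/1154250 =-231.74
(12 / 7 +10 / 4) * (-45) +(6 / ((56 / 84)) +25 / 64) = -80753 / 448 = -180.25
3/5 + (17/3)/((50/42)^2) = 2874/625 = 4.60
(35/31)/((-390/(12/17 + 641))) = -76363/41106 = -1.86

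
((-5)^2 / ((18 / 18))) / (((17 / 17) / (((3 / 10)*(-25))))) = -375 / 2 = -187.50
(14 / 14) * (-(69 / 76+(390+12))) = -402.91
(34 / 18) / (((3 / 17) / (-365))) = -105485 / 27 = -3906.85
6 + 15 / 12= 7.25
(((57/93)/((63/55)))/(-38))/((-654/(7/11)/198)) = 55/20274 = 0.00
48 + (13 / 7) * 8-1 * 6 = 398 / 7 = 56.86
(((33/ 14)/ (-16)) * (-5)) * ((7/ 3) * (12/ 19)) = 165/ 152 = 1.09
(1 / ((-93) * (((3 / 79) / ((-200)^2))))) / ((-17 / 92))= 290720000 / 4743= 61294.54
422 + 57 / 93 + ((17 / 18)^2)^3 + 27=450.32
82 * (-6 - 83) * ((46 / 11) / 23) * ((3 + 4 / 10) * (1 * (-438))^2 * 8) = -6924019695.71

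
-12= -12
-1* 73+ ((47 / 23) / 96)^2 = -355892063 / 4875264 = -73.00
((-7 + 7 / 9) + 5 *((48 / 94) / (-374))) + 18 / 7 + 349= 191218493 / 553707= 345.34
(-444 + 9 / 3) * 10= -4410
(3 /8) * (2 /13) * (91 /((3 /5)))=35 /4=8.75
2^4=16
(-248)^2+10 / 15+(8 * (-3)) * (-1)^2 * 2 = 184370 / 3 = 61456.67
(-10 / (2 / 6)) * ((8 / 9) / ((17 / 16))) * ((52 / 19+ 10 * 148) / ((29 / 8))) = -288481280 / 28101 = -10265.87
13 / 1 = 13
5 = 5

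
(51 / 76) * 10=255 / 38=6.71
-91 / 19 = -4.79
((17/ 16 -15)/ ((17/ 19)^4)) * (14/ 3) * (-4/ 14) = 29061583/ 1002252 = 29.00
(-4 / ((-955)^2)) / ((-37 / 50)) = 8 / 1349797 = 0.00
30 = 30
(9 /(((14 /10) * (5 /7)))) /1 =9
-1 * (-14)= 14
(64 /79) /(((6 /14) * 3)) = 448 /711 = 0.63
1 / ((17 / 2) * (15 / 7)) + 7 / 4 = 1841 / 1020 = 1.80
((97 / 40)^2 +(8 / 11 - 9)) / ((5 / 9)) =-378909 / 88000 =-4.31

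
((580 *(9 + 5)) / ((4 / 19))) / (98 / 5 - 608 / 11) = -1060675 / 981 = -1081.22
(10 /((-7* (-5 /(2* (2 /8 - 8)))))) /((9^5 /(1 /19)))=-31 /7853517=-0.00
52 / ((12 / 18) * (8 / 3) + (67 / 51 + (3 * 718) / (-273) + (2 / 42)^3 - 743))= -106427412 / 1530504979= -0.07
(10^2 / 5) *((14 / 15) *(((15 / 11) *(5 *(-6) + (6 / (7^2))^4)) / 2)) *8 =-27670837440 / 9058973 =-3054.52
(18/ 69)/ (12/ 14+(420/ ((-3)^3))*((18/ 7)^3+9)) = -147/ 227447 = -0.00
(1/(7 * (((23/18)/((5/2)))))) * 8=360/161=2.24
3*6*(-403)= -7254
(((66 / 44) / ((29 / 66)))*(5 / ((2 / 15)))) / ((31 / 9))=66825 / 1798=37.17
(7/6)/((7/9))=1.50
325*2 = 650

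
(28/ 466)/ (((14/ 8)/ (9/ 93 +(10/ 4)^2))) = 1574/ 7223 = 0.22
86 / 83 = 1.04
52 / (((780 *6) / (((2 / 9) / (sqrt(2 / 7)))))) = sqrt(14) / 810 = 0.00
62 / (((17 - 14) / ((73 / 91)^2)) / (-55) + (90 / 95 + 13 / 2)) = 22275220 / 2645221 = 8.42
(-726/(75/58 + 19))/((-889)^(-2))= -3025348788/107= -28274287.74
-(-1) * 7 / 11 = 7 / 11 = 0.64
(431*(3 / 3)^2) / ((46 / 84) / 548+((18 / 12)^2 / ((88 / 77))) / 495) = 2182377120 / 25199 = 86605.70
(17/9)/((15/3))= 17/45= 0.38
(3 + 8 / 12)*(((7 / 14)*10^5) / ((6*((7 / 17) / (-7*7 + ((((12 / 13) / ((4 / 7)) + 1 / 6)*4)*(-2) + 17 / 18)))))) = -4869012500 / 1053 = -4623943.49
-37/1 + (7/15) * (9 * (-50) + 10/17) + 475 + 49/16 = 231.34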